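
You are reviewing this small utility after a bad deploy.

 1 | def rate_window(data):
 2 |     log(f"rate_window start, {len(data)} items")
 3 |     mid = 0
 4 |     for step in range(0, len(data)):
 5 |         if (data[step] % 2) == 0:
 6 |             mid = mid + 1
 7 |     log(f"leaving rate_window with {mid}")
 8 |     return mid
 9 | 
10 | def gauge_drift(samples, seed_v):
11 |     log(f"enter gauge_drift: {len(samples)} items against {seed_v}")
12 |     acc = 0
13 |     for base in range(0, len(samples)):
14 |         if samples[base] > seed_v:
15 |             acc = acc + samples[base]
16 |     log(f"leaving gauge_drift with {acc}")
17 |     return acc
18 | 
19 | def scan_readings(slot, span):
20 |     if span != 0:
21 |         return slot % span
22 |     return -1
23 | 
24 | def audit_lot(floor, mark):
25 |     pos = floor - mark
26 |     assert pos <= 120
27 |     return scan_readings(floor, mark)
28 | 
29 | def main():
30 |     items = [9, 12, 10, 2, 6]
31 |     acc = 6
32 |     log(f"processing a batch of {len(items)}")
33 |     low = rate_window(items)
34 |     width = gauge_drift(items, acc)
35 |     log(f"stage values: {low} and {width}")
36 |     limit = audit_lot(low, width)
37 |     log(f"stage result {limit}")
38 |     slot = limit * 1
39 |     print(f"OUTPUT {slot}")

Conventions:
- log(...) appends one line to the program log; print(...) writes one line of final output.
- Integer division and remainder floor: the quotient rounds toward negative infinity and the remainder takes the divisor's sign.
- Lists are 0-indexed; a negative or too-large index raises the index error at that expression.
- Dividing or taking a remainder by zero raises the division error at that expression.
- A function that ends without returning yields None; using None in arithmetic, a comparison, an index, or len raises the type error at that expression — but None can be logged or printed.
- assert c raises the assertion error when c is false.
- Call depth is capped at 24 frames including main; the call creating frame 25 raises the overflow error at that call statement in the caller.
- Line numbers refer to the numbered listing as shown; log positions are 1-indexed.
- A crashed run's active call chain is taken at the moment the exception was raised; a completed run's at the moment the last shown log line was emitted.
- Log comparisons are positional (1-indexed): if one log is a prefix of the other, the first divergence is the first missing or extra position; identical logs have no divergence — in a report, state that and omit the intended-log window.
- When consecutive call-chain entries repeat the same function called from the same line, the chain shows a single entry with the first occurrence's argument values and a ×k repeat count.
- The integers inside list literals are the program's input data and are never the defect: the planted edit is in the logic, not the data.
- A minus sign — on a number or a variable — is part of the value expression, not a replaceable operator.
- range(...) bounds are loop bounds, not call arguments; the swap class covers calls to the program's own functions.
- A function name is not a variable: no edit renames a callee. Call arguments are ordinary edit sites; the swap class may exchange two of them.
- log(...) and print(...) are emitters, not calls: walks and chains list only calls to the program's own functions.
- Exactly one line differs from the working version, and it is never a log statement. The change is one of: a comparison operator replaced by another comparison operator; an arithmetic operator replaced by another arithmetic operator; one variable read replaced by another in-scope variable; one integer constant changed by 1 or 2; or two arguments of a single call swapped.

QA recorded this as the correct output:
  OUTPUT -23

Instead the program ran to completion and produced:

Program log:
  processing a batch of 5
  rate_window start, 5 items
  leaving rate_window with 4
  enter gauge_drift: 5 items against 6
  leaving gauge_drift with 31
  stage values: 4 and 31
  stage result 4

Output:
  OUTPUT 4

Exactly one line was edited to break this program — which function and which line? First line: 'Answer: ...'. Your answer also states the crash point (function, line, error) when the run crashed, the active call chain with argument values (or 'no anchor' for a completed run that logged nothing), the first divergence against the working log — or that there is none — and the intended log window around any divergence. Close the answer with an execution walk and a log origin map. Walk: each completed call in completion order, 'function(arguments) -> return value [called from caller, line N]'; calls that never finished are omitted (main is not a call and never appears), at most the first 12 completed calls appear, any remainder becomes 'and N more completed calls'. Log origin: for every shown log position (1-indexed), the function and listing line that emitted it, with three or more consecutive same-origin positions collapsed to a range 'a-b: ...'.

Answer: the defect is in audit_lot at line 27.
Key fact: Position 7 is the first bad log line: 'stage result 4' should read 'stage result -23'.
Call chain: main.
First divergence: at position 7 the run shows 'stage result 4' where the working version logs 'stage result -23'.
Intended log window:
  5: leaving gauge_drift with 31
  6: stage values: 4 and 31
  7: stage result -23
Execution walk:
  rate_window([9, 12, 10, 2, 6]) -> 4  [called from main, line 33]
  gauge_drift([9, 12, 10, 2, 6], 6) -> 31  [called from main, line 34]
  scan_readings(4, 31) -> 4  [called from audit_lot, line 27]
  audit_lot(4, 31) -> 4  [called from main, line 36]
Origin of each log line:
  1: from main, line 32
  2: from rate_window, line 2
  3: from rate_window, line 7
  4: from gauge_drift, line 11
  5: from gauge_drift, line 16
  6: from main, line 35
  7: from main, line 37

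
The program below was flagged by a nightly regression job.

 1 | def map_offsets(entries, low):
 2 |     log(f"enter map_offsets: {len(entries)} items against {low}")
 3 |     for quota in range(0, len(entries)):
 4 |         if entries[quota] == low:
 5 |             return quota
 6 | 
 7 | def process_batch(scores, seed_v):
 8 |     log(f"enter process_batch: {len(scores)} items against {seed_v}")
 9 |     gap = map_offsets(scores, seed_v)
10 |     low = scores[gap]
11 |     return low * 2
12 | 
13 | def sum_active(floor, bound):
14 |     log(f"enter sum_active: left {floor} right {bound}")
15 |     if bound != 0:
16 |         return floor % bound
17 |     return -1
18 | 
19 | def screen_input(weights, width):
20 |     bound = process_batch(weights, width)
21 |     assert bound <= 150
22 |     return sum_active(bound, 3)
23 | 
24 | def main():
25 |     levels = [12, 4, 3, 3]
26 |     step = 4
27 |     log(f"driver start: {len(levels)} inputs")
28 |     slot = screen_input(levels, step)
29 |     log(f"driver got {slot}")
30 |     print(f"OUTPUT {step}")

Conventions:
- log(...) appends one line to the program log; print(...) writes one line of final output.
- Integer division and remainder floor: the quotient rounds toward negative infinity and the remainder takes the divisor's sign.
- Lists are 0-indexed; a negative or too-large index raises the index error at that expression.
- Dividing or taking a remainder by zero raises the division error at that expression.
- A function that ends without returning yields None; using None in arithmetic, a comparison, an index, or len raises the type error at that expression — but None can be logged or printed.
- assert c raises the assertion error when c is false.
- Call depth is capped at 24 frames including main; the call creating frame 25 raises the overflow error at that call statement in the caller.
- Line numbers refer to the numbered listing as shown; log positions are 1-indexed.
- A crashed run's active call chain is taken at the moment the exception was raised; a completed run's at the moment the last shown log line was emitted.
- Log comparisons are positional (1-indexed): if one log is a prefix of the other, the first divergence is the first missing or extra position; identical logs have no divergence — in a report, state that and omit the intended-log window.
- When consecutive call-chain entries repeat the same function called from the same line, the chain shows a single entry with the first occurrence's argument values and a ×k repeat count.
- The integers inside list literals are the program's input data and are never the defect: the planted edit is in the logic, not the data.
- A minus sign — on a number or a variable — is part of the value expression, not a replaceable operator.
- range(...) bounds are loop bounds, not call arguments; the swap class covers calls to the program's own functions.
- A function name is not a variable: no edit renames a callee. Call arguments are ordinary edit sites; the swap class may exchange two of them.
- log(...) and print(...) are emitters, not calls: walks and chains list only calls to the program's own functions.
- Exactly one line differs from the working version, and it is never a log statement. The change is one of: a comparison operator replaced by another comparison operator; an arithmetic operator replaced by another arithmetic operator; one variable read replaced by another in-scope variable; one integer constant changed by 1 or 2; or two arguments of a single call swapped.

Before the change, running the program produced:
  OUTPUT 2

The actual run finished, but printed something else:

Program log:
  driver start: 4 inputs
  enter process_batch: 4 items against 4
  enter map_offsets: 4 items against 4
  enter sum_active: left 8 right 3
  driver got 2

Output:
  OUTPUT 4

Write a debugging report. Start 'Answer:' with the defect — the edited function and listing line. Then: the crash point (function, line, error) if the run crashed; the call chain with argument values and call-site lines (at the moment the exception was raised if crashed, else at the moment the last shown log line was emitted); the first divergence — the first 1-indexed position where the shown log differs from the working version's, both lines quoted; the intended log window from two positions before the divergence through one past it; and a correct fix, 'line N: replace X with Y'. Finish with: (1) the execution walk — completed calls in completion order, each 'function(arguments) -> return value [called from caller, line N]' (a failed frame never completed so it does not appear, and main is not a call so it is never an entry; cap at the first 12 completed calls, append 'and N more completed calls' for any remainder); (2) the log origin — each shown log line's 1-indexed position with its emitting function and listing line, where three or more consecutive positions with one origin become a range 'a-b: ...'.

Answer: the defect is in main at line 30.
Core observation: Every logged value matches the working version; the printed result is what differs.
Call chain: main.
First divergence: there is none — every log position agrees.
Execution walk:
  map_offsets([12, 4, 3, 3], 4) -> 1  [called from process_batch, line 9]
  process_batch([12, 4, 3, 3], 4) -> 8  [called from screen_input, line 20]
  sum_active(8, 3) -> 2  [called from screen_input, line 22]
  screen_input([12, 4, 3, 3], 4) -> 2  [called from main, line 28]
Log origins:
  1: logged in main at line 27
  2: logged in process_batch at line 8
  3: logged in map_offsets at line 2
  4: logged in sum_active at line 14
  5: logged in main at line 29
A correct fix: line 30: replace `step` with `slot`.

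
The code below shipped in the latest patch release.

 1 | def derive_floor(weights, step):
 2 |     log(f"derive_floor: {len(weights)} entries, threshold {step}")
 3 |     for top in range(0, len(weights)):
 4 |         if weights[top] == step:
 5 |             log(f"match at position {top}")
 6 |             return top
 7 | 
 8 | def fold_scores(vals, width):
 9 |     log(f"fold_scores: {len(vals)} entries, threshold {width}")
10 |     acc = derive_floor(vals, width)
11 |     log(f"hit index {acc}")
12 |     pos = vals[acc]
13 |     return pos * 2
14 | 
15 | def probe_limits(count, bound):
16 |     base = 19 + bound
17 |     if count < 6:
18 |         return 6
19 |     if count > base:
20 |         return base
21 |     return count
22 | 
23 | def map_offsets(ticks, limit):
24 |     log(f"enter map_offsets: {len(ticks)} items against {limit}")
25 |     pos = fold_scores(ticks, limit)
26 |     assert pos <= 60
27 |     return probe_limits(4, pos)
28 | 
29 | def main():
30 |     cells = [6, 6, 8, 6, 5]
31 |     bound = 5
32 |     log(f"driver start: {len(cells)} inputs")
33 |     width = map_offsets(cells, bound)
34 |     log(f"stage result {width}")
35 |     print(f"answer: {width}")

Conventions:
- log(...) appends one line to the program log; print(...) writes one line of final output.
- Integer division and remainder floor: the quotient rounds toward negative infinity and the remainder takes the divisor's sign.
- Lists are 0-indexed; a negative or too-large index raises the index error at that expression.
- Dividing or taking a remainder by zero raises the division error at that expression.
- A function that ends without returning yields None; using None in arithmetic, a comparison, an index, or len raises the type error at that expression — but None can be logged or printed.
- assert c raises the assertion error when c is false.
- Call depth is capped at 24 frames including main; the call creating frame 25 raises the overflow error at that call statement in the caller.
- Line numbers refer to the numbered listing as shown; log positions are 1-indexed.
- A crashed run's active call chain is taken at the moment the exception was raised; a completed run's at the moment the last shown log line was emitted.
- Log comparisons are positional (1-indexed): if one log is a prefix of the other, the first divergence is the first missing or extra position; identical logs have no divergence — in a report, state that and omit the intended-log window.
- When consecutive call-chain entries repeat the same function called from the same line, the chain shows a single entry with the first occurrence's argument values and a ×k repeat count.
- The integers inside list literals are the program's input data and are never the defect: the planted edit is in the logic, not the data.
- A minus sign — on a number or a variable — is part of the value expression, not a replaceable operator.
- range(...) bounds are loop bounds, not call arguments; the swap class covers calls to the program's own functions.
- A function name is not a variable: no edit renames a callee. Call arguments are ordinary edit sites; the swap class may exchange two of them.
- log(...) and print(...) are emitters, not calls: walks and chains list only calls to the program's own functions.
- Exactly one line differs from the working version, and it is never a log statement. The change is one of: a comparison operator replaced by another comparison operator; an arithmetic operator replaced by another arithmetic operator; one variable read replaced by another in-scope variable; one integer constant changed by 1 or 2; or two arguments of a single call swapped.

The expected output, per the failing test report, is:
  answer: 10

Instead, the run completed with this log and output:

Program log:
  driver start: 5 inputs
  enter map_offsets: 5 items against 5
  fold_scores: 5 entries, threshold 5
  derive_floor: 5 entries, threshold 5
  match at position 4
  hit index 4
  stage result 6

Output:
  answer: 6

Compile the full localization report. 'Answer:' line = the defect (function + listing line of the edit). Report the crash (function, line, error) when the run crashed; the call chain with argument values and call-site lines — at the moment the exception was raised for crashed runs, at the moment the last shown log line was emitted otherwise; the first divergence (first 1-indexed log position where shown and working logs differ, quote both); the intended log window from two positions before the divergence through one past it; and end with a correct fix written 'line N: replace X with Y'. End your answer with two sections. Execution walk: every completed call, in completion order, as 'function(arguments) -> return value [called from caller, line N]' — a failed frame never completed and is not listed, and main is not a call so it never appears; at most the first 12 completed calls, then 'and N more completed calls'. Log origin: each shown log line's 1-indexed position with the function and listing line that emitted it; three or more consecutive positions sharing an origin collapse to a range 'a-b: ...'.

Answer: the defect is in map_offsets at line 27.
Key fact: The earliest visible damage is log position 7 — 'stage result 6' rather than the intended 'stage result 10'.
Call chain: main.
First divergence: position 7 — the shown line 'stage result 6' should read 'stage result 10'.
Intended log window:
  5: match at position 4
  6: hit index 4
  7: stage result 10
Execution walk:
  derive_floor([6, 6, 8, 6, 5], 5) -> 4  [called from fold_scores, line 10]
  fold_scores([6, 6, 8, 6, 5], 5) -> 10  [called from map_offsets, line 25]
  probe_limits(4, 10) -> 6  [called from map_offsets, line 27]
  map_offsets([6, 6, 8, 6, 5], 5) -> 6  [called from main, line 33]
Origin of each log line:
  1: logged in main at line 32
  2: logged in map_offsets at line 24
  3: logged in fold_scores at line 9
  4: logged in derive_floor at line 2
  5: logged in derive_floor at line 5
  6: logged in fold_scores at line 11
  7: logged in main at line 34
A correct fix: line 27: replace `probe_limits(4, pos)` with `probe_limits(pos, 4)`.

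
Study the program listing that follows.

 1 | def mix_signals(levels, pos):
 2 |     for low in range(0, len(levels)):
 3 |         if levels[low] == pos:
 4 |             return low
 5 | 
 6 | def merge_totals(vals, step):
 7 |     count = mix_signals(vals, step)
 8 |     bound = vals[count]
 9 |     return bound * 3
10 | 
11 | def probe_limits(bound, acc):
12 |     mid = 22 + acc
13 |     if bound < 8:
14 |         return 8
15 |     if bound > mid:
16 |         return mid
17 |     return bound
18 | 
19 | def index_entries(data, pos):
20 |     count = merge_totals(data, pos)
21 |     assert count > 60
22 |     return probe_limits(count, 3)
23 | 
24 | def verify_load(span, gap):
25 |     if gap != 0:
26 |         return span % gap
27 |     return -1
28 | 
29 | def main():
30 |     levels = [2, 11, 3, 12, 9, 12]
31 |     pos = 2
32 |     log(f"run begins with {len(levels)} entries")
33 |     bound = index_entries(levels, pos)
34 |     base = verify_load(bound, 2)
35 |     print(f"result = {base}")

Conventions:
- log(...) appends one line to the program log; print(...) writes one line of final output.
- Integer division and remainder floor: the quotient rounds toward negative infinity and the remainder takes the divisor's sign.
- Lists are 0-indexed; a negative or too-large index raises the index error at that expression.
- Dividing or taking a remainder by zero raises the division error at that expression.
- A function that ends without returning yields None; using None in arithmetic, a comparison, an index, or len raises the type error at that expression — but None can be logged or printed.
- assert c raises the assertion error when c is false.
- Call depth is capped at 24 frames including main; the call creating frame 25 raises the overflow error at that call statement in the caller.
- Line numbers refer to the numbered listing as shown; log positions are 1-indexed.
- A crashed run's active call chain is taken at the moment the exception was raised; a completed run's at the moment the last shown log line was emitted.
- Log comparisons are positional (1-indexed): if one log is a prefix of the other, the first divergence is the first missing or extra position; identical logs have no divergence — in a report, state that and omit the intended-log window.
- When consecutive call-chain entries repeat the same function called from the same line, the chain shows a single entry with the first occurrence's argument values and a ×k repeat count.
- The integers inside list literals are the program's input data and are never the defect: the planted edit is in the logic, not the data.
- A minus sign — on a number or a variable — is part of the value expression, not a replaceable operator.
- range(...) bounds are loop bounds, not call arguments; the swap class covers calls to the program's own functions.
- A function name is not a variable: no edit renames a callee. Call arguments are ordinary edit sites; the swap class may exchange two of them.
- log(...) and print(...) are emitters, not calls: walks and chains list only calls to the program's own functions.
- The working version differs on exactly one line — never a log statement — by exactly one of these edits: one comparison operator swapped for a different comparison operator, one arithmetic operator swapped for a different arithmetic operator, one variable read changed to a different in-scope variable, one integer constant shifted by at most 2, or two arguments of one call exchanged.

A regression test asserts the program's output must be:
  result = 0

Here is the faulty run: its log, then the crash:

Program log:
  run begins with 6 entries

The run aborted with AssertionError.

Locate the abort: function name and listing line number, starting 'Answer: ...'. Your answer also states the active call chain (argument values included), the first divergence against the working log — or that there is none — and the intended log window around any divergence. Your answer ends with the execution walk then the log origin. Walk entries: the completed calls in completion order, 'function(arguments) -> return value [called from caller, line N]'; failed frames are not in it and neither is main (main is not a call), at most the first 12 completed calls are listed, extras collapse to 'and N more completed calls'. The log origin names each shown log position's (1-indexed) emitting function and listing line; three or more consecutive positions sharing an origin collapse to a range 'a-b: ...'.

Answer: the error was raised in index_entries, line 21.
Key observation: The log gives no warning — it matches the intended run right up to the abort.
Call chain: main -> index_entries([2, 11, 3, 12, 9, 12], 2) (called at line 33).
First divergence: none; the two logs match at every position.
Execution walk:
  mix_signals([2, 11, 3, 12, 9, 12], 2) -> 0  [called from merge_totals, line 7]
  merge_totals([2, 11, 3, 12, 9, 12], 2) -> 6  [called from index_entries, line 20]
Log origins:
  1: from main, line 32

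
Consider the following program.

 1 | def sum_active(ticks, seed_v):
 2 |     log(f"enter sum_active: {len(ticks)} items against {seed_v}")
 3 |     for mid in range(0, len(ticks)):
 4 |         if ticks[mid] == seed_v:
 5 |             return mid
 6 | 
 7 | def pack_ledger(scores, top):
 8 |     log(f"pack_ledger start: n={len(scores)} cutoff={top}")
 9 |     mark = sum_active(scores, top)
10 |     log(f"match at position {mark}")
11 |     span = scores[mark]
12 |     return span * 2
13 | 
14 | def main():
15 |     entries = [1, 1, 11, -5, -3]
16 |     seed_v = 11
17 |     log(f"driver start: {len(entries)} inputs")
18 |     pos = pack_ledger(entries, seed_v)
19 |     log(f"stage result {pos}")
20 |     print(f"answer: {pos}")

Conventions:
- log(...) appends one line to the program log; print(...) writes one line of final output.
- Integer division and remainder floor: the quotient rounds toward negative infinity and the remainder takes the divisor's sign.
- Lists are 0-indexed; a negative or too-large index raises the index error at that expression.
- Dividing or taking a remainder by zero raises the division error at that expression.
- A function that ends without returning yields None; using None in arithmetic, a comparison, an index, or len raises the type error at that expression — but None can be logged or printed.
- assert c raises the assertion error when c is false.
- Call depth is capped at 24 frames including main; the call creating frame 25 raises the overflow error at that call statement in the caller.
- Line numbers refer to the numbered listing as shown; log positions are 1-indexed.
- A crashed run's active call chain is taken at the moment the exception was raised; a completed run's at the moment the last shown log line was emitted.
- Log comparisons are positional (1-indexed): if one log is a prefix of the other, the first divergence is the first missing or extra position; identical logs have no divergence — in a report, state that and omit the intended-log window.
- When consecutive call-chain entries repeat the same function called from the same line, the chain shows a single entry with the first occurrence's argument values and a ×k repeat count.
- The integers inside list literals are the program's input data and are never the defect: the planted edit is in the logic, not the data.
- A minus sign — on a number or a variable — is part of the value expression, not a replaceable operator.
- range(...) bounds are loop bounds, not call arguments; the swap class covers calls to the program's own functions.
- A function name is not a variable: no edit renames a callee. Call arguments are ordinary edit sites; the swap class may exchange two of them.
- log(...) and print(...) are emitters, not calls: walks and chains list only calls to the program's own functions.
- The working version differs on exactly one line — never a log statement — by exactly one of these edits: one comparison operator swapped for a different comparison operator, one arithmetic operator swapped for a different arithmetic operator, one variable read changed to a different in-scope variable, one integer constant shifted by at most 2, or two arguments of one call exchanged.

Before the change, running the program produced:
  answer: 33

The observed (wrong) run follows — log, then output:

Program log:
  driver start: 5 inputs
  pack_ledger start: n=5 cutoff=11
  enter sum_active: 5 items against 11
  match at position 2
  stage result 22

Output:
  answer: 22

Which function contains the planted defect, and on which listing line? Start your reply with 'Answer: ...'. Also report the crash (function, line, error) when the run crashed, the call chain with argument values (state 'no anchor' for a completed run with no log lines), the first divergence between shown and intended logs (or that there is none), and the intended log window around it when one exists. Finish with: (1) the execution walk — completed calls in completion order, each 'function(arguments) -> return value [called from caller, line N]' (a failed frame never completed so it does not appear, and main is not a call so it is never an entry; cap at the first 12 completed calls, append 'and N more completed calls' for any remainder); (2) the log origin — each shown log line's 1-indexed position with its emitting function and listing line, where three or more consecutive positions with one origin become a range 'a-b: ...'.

Answer: the defect is in pack_ledger at line 12.
Key fact: The log first diverges at position 5: the faulty run prints 'stage result 22' where the working version prints 'stage result 33'.
Call chain: main.
First divergence: at position 5 the run shows 'stage result 22' where the working version logs 'stage result 33'.
Intended log window:
  3: enter sum_active: 5 items against 11
  4: match at position 2
  5: stage result 33
Execution walk:
  sum_active([1, 1, 11, -5, -3], 11) -> 2  [called from pack_ledger, line 9]
  pack_ledger([1, 1, 11, -5, -3], 11) -> 22  [called from main, line 18]
Origin of each log line:
  1: emitted by main (line 17)
  2: emitted by pack_ledger (line 8)
  3: emitted by sum_active (line 2)
  4: emitted by pack_ledger (line 10)
  5: emitted by main (line 19)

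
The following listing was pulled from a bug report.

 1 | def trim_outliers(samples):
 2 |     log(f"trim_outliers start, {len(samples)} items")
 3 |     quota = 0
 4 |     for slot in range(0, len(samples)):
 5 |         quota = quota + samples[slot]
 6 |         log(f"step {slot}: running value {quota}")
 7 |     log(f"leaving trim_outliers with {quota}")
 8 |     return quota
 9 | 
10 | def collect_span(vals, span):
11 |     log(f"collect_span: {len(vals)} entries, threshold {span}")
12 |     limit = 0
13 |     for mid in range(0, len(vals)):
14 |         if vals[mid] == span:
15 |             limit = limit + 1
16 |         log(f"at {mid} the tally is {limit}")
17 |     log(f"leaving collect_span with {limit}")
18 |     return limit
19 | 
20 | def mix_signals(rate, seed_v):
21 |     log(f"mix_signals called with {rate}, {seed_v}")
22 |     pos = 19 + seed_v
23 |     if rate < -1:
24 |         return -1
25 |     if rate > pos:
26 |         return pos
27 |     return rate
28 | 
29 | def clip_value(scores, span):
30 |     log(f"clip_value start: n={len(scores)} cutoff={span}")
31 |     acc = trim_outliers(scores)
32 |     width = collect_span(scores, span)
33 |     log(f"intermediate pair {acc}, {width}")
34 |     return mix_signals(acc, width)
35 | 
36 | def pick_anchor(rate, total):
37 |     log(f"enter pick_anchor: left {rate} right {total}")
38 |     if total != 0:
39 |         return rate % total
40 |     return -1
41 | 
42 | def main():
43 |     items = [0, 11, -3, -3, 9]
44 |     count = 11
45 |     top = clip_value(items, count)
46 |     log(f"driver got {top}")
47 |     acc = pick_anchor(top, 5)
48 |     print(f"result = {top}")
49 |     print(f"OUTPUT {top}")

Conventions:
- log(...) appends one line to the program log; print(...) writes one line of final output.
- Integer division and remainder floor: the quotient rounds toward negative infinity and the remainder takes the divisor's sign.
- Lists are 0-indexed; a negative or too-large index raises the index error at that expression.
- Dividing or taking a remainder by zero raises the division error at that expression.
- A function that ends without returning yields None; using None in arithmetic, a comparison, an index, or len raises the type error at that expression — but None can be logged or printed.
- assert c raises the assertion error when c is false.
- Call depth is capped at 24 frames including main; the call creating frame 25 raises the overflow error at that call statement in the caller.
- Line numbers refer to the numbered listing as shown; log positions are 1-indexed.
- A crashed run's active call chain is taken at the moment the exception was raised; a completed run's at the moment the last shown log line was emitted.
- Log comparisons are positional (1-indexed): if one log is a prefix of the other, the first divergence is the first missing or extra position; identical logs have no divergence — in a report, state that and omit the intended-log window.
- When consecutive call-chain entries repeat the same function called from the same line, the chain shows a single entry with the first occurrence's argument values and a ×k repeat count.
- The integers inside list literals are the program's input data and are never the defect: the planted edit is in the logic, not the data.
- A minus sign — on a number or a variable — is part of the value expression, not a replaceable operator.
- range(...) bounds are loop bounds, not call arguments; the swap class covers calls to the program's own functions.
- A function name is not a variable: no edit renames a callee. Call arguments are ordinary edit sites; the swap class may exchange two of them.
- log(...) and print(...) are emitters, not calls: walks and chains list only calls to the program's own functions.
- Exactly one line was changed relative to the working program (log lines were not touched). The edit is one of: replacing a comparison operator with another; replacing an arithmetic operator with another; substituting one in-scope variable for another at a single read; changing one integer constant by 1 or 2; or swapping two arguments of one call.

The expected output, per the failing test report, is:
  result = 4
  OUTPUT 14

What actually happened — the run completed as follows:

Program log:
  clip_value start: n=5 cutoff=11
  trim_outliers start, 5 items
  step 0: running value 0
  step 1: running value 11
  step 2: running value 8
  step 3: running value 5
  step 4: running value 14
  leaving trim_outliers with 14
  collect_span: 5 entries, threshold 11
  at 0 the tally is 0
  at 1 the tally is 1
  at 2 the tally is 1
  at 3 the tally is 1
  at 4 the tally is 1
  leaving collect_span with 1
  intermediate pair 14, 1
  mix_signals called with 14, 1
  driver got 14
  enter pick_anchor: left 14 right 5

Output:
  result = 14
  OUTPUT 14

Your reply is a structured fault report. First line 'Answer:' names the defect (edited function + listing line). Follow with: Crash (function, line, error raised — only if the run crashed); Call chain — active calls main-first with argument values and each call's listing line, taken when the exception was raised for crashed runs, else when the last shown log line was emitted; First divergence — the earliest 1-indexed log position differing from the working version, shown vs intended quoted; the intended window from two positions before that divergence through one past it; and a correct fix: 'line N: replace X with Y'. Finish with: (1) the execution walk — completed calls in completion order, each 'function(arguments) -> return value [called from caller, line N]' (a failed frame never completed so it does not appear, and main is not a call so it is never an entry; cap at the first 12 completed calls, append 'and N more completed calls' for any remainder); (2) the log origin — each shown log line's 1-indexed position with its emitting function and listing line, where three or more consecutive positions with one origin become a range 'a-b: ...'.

Answer: the defect is in main at line 48.
The tell: Every logged value matches the working version; the printed result is what differs.
Call chain: main -> pick_anchor(14, 5) (called at line 47).
First divergence: there is none — every log position agrees.
Execution walk:
  trim_outliers([0, 11, -3, -3, 9]) -> 14  [called from clip_value, line 31]
  collect_span([0, 11, -3, -3, 9], 11) -> 1  [called from clip_value, line 32]
  mix_signals(14, 1) -> 14  [called from clip_value, line 34]
  clip_value([0, 11, -3, -3, 9], 11) -> 14  [called from main, line 45]
  pick_anchor(14, 5) -> 4  [called from main, line 47]
Log line origins:
  1: from clip_value, line 30
  2: from trim_outliers, line 2
  3-7: from trim_outliers, line 6
  8: from trim_outliers, line 7
  9: from collect_span, line 11
  10-14: from collect_span, line 16
  15: from collect_span, line 17
  16: from clip_value, line 33
  17: from mix_signals, line 21
  18: from main, line 46
  19: from pick_anchor, line 37
A correct fix: line 48: replace `top` with `acc`.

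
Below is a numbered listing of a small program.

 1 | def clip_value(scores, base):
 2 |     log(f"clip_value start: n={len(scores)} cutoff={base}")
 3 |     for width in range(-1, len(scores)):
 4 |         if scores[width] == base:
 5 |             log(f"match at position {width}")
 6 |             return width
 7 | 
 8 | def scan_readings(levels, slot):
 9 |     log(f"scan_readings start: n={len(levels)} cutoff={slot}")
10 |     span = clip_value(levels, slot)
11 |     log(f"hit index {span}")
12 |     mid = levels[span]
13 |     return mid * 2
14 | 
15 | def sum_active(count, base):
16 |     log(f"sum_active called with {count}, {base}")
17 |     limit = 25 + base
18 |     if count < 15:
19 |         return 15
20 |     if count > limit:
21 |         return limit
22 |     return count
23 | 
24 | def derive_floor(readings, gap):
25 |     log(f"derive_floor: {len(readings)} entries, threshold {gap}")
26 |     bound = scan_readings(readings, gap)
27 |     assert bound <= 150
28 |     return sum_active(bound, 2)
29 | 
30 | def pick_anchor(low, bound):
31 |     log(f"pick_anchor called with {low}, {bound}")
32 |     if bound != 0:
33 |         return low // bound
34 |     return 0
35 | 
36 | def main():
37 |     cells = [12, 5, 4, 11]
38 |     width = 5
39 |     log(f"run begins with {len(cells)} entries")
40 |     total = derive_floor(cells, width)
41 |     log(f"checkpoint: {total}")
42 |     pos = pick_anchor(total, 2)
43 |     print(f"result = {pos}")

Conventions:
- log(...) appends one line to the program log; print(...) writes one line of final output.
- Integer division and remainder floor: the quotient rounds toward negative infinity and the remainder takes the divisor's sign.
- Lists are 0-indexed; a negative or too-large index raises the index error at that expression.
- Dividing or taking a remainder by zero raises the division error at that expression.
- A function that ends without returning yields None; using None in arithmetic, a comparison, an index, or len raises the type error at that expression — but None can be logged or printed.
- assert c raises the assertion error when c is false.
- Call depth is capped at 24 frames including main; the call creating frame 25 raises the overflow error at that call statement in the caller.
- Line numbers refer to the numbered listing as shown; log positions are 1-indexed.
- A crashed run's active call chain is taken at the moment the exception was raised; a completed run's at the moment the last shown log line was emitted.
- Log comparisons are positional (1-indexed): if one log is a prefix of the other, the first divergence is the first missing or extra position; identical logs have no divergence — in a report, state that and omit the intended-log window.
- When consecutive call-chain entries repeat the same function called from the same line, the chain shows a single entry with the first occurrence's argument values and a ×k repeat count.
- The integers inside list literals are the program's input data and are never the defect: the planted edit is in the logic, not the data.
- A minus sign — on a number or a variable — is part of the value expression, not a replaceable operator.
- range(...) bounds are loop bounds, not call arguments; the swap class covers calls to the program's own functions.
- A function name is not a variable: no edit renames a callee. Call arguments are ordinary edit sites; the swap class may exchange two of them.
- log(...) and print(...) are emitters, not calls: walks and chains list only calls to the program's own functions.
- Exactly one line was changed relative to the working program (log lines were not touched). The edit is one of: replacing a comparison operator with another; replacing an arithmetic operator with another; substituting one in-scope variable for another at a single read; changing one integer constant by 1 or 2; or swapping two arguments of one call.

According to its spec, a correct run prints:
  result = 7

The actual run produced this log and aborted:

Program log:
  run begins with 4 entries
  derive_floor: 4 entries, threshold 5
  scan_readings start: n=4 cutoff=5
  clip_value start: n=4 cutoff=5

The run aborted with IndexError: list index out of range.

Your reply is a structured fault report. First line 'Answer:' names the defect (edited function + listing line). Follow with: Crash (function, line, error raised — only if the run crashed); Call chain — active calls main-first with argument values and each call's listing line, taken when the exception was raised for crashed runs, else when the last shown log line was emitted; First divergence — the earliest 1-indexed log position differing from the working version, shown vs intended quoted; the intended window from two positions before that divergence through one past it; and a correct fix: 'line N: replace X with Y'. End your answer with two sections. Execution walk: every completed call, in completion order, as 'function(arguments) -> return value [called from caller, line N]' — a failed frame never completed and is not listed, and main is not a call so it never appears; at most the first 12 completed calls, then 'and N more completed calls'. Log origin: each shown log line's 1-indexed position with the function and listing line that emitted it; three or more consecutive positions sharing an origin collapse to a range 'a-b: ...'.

Answer: the defect is in clip_value at line 3.
Key fact: A complete run would log 'match at position 1' next, but this one stopped at 4 lines.
Crash: clip_value, line 4, IndexError.
Call chain: main -> derive_floor([12, 5, 4, 11], 5) (called at line 40) -> scan_readings([12, 5, 4, 11], 5) (called at line 26) -> clip_value([12, 5, 4, 11], 5) (called at line 10).
First divergence: position 5 — after 4 matching lines the faulty run goes silent; intended next line 'match at position 1'.
Intended log window:
  3: scan_readings start: n=4 cutoff=5
  4: clip_value start: n=4 cutoff=5
  5: match at position 1
  6: hit index 1
Execution walk:
  (no call completed)
Log line origins:
  1: logged in main at line 39
  2: logged in derive_floor at line 25
  3: logged in scan_readings at line 9
  4: logged in clip_value at line 2
A correct fix: line 3: replace `-1` with `0`.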